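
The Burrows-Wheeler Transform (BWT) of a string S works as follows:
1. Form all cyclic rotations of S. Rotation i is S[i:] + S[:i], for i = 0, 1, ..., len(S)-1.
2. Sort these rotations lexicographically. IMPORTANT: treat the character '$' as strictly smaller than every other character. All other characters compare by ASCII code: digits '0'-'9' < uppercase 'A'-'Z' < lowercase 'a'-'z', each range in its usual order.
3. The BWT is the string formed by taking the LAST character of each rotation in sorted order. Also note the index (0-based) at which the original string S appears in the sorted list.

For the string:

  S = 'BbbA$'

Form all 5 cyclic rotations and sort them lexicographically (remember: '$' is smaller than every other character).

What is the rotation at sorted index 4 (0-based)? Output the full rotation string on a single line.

Answer: bbA$B

Derivation:
All 5 rotations (rotation i = S[i:]+S[:i]):
  rot[0] = BbbA$
  rot[1] = bbA$B
  rot[2] = bA$Bb
  rot[3] = A$Bbb
  rot[4] = $BbbA
Sorted (with $ < everything):
  sorted[0] = $BbbA
  sorted[1] = A$Bbb
  sorted[2] = BbbA$
  sorted[3] = bA$Bb
  sorted[4] = bbA$B
sorted[4] = bbA$B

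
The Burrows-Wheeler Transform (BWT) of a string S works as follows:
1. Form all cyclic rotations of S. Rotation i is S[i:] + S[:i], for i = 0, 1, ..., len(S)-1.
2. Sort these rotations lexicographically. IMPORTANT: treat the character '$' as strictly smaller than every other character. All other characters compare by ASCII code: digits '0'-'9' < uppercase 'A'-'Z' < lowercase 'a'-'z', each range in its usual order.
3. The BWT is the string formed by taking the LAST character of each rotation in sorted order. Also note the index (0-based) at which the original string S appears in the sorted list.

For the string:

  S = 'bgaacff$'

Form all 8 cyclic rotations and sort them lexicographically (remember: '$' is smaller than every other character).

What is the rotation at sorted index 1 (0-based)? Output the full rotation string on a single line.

All 8 rotations (rotation i = S[i:]+S[:i]):
  rot[0] = bgaacff$
  rot[1] = gaacff$b
  rot[2] = aacff$bg
  rot[3] = acff$bga
  rot[4] = cff$bgaa
  rot[5] = ff$bgaac
  rot[6] = f$bgaacf
  rot[7] = $bgaacff
Sorted (with $ < everything):
  sorted[0] = $bgaacff
  sorted[1] = aacff$bg
  sorted[2] = acff$bga
  sorted[3] = bgaacff$
  sorted[4] = cff$bgaa
  sorted[5] = f$bgaacf
  sorted[6] = ff$bgaac
  sorted[7] = gaacff$b
sorted[1] = aacff$bg

Answer: aacff$bg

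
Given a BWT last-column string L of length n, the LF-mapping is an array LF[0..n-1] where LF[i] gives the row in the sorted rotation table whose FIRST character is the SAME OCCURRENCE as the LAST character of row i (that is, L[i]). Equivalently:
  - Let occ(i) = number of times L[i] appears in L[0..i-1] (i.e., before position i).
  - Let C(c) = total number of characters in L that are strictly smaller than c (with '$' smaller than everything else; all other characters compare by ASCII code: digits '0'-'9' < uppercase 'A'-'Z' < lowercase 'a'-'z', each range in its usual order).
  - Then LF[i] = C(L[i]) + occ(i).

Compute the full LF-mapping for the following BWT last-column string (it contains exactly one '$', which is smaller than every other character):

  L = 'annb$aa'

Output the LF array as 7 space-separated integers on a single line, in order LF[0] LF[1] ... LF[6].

Answer: 1 5 6 4 0 2 3

Derivation:
Char counts: '$':1, 'a':3, 'b':1, 'n':2
C (first-col start): C('$')=0, C('a')=1, C('b')=4, C('n')=5
L[0]='a': occ=0, LF[0]=C('a')+0=1+0=1
L[1]='n': occ=0, LF[1]=C('n')+0=5+0=5
L[2]='n': occ=1, LF[2]=C('n')+1=5+1=6
L[3]='b': occ=0, LF[3]=C('b')+0=4+0=4
L[4]='$': occ=0, LF[4]=C('$')+0=0+0=0
L[5]='a': occ=1, LF[5]=C('a')+1=1+1=2
L[6]='a': occ=2, LF[6]=C('a')+2=1+2=3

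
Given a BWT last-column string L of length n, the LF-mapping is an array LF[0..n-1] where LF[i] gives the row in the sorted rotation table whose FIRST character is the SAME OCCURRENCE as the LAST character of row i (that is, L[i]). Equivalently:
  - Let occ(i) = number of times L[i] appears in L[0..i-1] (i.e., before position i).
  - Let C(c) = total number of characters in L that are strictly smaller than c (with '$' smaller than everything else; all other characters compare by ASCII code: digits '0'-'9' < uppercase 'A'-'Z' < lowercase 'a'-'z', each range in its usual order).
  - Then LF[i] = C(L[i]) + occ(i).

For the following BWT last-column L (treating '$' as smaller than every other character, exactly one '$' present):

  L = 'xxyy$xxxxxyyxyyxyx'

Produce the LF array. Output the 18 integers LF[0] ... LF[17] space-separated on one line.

Answer: 1 2 11 12 0 3 4 5 6 7 13 14 8 15 16 9 17 10

Derivation:
Char counts: '$':1, 'x':10, 'y':7
C (first-col start): C('$')=0, C('x')=1, C('y')=11
L[0]='x': occ=0, LF[0]=C('x')+0=1+0=1
L[1]='x': occ=1, LF[1]=C('x')+1=1+1=2
L[2]='y': occ=0, LF[2]=C('y')+0=11+0=11
L[3]='y': occ=1, LF[3]=C('y')+1=11+1=12
L[4]='$': occ=0, LF[4]=C('$')+0=0+0=0
L[5]='x': occ=2, LF[5]=C('x')+2=1+2=3
L[6]='x': occ=3, LF[6]=C('x')+3=1+3=4
L[7]='x': occ=4, LF[7]=C('x')+4=1+4=5
L[8]='x': occ=5, LF[8]=C('x')+5=1+5=6
L[9]='x': occ=6, LF[9]=C('x')+6=1+6=7
L[10]='y': occ=2, LF[10]=C('y')+2=11+2=13
L[11]='y': occ=3, LF[11]=C('y')+3=11+3=14
L[12]='x': occ=7, LF[12]=C('x')+7=1+7=8
L[13]='y': occ=4, LF[13]=C('y')+4=11+4=15
L[14]='y': occ=5, LF[14]=C('y')+5=11+5=16
L[15]='x': occ=8, LF[15]=C('x')+8=1+8=9
L[16]='y': occ=6, LF[16]=C('y')+6=11+6=17
L[17]='x': occ=9, LF[17]=C('x')+9=1+9=10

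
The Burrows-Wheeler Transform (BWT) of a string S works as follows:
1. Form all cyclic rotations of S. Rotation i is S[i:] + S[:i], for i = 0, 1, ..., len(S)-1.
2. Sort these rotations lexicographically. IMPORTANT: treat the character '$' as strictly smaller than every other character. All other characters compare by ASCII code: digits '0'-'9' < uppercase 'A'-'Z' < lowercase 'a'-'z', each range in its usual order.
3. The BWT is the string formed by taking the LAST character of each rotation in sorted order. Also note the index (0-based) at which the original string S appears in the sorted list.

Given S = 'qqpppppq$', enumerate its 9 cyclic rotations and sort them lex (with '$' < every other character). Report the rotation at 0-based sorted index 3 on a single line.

Answer: pppq$qqpp

Derivation:
All 9 rotations (rotation i = S[i:]+S[:i]):
  rot[0] = qqpppppq$
  rot[1] = qpppppq$q
  rot[2] = pppppq$qq
  rot[3] = ppppq$qqp
  rot[4] = pppq$qqpp
  rot[5] = ppq$qqppp
  rot[6] = pq$qqpppp
  rot[7] = q$qqppppp
  rot[8] = $qqpppppq
Sorted (with $ < everything):
  sorted[0] = $qqpppppq
  sorted[1] = pppppq$qq
  sorted[2] = ppppq$qqp
  sorted[3] = pppq$qqpp
  sorted[4] = ppq$qqppp
  sorted[5] = pq$qqpppp
  sorted[6] = q$qqppppp
  sorted[7] = qpppppq$q
  sorted[8] = qqpppppq$
sorted[3] = pppq$qqpp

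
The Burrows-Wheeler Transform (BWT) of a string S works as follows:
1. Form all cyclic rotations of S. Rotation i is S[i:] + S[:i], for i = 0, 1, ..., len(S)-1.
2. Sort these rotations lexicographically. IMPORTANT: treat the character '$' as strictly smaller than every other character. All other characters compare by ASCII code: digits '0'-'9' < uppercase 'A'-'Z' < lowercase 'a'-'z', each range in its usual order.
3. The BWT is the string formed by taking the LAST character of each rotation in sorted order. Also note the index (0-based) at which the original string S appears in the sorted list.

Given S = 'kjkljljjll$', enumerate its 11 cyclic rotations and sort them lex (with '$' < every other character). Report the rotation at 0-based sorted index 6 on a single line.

Answer: kljljjll$kj

Derivation:
All 11 rotations (rotation i = S[i:]+S[:i]):
  rot[0] = kjkljljjll$
  rot[1] = jkljljjll$k
  rot[2] = kljljjll$kj
  rot[3] = ljljjll$kjk
  rot[4] = jljjll$kjkl
  rot[5] = ljjll$kjklj
  rot[6] = jjll$kjkljl
  rot[7] = jll$kjkljlj
  rot[8] = ll$kjkljljj
  rot[9] = l$kjkljljjl
  rot[10] = $kjkljljjll
Sorted (with $ < everything):
  sorted[0] = $kjkljljjll
  sorted[1] = jjll$kjkljl
  sorted[2] = jkljljjll$k
  sorted[3] = jljjll$kjkl
  sorted[4] = jll$kjkljlj
  sorted[5] = kjkljljjll$
  sorted[6] = kljljjll$kj
  sorted[7] = l$kjkljljjl
  sorted[8] = ljjll$kjklj
  sorted[9] = ljljjll$kjk
  sorted[10] = ll$kjkljljj
sorted[6] = kljljjll$kj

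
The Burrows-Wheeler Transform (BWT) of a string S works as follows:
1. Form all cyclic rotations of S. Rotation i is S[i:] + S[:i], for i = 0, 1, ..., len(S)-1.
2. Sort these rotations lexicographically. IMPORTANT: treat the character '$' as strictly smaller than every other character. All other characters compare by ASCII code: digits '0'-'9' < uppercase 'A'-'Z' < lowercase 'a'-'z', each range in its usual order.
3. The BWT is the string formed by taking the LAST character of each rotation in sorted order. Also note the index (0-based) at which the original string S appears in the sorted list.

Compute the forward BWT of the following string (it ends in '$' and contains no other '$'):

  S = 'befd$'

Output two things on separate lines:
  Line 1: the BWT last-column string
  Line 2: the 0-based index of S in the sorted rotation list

All 5 rotations (rotation i = S[i:]+S[:i]):
  rot[0] = befd$
  rot[1] = efd$b
  rot[2] = fd$be
  rot[3] = d$bef
  rot[4] = $befd
Sorted (with $ < everything):
  sorted[0] = $befd  (last char: 'd')
  sorted[1] = befd$  (last char: '$')
  sorted[2] = d$bef  (last char: 'f')
  sorted[3] = efd$b  (last char: 'b')
  sorted[4] = fd$be  (last char: 'e')
Last column: d$fbe
Original string S is at sorted index 1

Answer: d$fbe
1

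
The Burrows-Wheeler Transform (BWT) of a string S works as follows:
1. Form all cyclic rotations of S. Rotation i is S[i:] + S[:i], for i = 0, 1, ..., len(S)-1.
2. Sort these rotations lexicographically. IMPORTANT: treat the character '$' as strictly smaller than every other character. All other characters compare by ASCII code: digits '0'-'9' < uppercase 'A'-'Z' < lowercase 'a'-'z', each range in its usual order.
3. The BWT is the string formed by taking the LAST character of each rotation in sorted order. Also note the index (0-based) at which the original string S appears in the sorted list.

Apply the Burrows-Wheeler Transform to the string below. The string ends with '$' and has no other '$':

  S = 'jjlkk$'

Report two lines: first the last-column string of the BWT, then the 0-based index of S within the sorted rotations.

All 6 rotations (rotation i = S[i:]+S[:i]):
  rot[0] = jjlkk$
  rot[1] = jlkk$j
  rot[2] = lkk$jj
  rot[3] = kk$jjl
  rot[4] = k$jjlk
  rot[5] = $jjlkk
Sorted (with $ < everything):
  sorted[0] = $jjlkk  (last char: 'k')
  sorted[1] = jjlkk$  (last char: '$')
  sorted[2] = jlkk$j  (last char: 'j')
  sorted[3] = k$jjlk  (last char: 'k')
  sorted[4] = kk$jjl  (last char: 'l')
  sorted[5] = lkk$jj  (last char: 'j')
Last column: k$jklj
Original string S is at sorted index 1

Answer: k$jklj
1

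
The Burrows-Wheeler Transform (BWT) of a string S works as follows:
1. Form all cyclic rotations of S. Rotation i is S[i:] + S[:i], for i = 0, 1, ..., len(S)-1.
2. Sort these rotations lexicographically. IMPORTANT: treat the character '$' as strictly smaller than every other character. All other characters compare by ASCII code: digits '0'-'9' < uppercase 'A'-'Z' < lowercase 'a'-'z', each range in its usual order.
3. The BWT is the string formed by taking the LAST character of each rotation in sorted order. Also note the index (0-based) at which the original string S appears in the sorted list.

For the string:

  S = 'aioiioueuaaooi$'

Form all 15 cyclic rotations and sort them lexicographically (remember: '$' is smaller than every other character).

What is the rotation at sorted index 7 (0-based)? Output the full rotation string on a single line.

Answer: ioiioueuaaooi$a

Derivation:
All 15 rotations (rotation i = S[i:]+S[:i]):
  rot[0] = aioiioueuaaooi$
  rot[1] = ioiioueuaaooi$a
  rot[2] = oiioueuaaooi$ai
  rot[3] = iioueuaaooi$aio
  rot[4] = ioueuaaooi$aioi
  rot[5] = oueuaaooi$aioii
  rot[6] = ueuaaooi$aioiio
  rot[7] = euaaooi$aioiiou
  rot[8] = uaaooi$aioiioue
  rot[9] = aaooi$aioiioueu
  rot[10] = aooi$aioiioueua
  rot[11] = ooi$aioiioueuaa
  rot[12] = oi$aioiioueuaao
  rot[13] = i$aioiioueuaaoo
  rot[14] = $aioiioueuaaooi
Sorted (with $ < everything):
  sorted[0] = $aioiioueuaaooi
  sorted[1] = aaooi$aioiioueu
  sorted[2] = aioiioueuaaooi$
  sorted[3] = aooi$aioiioueua
  sorted[4] = euaaooi$aioiiou
  sorted[5] = i$aioiioueuaaoo
  sorted[6] = iioueuaaooi$aio
  sorted[7] = ioiioueuaaooi$a
  sorted[8] = ioueuaaooi$aioi
  sorted[9] = oi$aioiioueuaao
  sorted[10] = oiioueuaaooi$ai
  sorted[11] = ooi$aioiioueuaa
  sorted[12] = oueuaaooi$aioii
  sorted[13] = uaaooi$aioiioue
  sorted[14] = ueuaaooi$aioiio
sorted[7] = ioiioueuaaooi$a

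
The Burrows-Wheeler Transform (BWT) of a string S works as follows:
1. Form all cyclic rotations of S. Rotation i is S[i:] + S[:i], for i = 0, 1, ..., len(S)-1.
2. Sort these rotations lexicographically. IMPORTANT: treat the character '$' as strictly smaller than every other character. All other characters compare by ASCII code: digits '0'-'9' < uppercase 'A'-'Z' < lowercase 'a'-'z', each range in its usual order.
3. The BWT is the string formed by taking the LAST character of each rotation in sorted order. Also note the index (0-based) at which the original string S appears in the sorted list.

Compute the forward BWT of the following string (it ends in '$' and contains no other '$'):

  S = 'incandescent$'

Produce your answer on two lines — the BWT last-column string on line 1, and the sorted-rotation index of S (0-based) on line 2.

All 13 rotations (rotation i = S[i:]+S[:i]):
  rot[0] = incandescent$
  rot[1] = ncandescent$i
  rot[2] = candescent$in
  rot[3] = andescent$inc
  rot[4] = ndescent$inca
  rot[5] = descent$incan
  rot[6] = escent$incand
  rot[7] = scent$incande
  rot[8] = cent$incandes
  rot[9] = ent$incandesc
  rot[10] = nt$incandesce
  rot[11] = t$incandescen
  rot[12] = $incandescent
Sorted (with $ < everything):
  sorted[0] = $incandescent  (last char: 't')
  sorted[1] = andescent$inc  (last char: 'c')
  sorted[2] = candescent$in  (last char: 'n')
  sorted[3] = cent$incandes  (last char: 's')
  sorted[4] = descent$incan  (last char: 'n')
  sorted[5] = ent$incandesc  (last char: 'c')
  sorted[6] = escent$incand  (last char: 'd')
  sorted[7] = incandescent$  (last char: '$')
  sorted[8] = ncandescent$i  (last char: 'i')
  sorted[9] = ndescent$inca  (last char: 'a')
  sorted[10] = nt$incandesce  (last char: 'e')
  sorted[11] = scent$incande  (last char: 'e')
  sorted[12] = t$incandescen  (last char: 'n')
Last column: tcnsncd$iaeen
Original string S is at sorted index 7

Answer: tcnsncd$iaeen
7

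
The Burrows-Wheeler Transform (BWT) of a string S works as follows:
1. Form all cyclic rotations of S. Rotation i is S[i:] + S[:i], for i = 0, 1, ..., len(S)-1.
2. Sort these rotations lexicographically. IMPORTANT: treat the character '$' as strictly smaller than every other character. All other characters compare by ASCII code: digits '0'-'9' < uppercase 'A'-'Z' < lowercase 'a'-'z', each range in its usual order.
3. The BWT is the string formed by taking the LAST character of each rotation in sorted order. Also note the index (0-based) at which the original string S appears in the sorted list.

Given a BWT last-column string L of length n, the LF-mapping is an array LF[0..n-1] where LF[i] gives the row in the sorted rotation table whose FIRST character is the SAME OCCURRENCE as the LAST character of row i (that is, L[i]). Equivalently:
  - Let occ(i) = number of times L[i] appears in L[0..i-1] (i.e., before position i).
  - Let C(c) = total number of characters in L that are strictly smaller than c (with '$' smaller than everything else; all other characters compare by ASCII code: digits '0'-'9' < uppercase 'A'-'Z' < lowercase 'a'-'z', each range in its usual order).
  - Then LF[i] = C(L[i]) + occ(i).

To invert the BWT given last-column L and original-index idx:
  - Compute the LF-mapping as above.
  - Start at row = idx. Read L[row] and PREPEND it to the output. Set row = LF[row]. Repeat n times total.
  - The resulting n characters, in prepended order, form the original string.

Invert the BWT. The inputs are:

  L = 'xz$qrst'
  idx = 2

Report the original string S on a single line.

Answer: rtzqsx$

Derivation:
LF mapping: 5 6 0 1 2 3 4
Walk LF starting at row 2, prepending L[row]:
  step 1: row=2, L[2]='$', prepend. Next row=LF[2]=0
  step 2: row=0, L[0]='x', prepend. Next row=LF[0]=5
  step 3: row=5, L[5]='s', prepend. Next row=LF[5]=3
  step 4: row=3, L[3]='q', prepend. Next row=LF[3]=1
  step 5: row=1, L[1]='z', prepend. Next row=LF[1]=6
  step 6: row=6, L[6]='t', prepend. Next row=LF[6]=4
  step 7: row=4, L[4]='r', prepend. Next row=LF[4]=2
Reversed output: rtzqsx$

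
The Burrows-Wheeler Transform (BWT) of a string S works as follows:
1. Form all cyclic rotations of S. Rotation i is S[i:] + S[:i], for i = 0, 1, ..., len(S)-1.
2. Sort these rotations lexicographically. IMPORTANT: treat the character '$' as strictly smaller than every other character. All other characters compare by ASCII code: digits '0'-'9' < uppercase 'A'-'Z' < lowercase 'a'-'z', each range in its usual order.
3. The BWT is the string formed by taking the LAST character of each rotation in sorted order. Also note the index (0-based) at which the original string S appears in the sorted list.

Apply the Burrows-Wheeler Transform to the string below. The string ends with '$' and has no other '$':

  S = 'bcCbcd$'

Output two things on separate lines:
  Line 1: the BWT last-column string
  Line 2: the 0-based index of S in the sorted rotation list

Answer: dc$Cbbc
2

Derivation:
All 7 rotations (rotation i = S[i:]+S[:i]):
  rot[0] = bcCbcd$
  rot[1] = cCbcd$b
  rot[2] = Cbcd$bc
  rot[3] = bcd$bcC
  rot[4] = cd$bcCb
  rot[5] = d$bcCbc
  rot[6] = $bcCbcd
Sorted (with $ < everything):
  sorted[0] = $bcCbcd  (last char: 'd')
  sorted[1] = Cbcd$bc  (last char: 'c')
  sorted[2] = bcCbcd$  (last char: '$')
  sorted[3] = bcd$bcC  (last char: 'C')
  sorted[4] = cCbcd$b  (last char: 'b')
  sorted[5] = cd$bcCb  (last char: 'b')
  sorted[6] = d$bcCbc  (last char: 'c')
Last column: dc$Cbbc
Original string S is at sorted index 2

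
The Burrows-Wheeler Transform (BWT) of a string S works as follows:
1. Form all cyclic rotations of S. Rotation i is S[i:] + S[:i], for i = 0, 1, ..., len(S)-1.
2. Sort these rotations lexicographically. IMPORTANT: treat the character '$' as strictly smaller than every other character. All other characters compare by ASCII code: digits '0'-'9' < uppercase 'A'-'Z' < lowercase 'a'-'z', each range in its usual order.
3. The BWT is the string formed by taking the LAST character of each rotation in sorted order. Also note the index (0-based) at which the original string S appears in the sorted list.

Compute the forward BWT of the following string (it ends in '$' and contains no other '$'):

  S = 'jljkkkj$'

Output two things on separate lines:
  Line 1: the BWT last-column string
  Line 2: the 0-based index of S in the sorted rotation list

All 8 rotations (rotation i = S[i:]+S[:i]):
  rot[0] = jljkkkj$
  rot[1] = ljkkkj$j
  rot[2] = jkkkj$jl
  rot[3] = kkkj$jlj
  rot[4] = kkj$jljk
  rot[5] = kj$jljkk
  rot[6] = j$jljkkk
  rot[7] = $jljkkkj
Sorted (with $ < everything):
  sorted[0] = $jljkkkj  (last char: 'j')
  sorted[1] = j$jljkkk  (last char: 'k')
  sorted[2] = jkkkj$jl  (last char: 'l')
  sorted[3] = jljkkkj$  (last char: '$')
  sorted[4] = kj$jljkk  (last char: 'k')
  sorted[5] = kkj$jljk  (last char: 'k')
  sorted[6] = kkkj$jlj  (last char: 'j')
  sorted[7] = ljkkkj$j  (last char: 'j')
Last column: jkl$kkjj
Original string S is at sorted index 3

Answer: jkl$kkjj
3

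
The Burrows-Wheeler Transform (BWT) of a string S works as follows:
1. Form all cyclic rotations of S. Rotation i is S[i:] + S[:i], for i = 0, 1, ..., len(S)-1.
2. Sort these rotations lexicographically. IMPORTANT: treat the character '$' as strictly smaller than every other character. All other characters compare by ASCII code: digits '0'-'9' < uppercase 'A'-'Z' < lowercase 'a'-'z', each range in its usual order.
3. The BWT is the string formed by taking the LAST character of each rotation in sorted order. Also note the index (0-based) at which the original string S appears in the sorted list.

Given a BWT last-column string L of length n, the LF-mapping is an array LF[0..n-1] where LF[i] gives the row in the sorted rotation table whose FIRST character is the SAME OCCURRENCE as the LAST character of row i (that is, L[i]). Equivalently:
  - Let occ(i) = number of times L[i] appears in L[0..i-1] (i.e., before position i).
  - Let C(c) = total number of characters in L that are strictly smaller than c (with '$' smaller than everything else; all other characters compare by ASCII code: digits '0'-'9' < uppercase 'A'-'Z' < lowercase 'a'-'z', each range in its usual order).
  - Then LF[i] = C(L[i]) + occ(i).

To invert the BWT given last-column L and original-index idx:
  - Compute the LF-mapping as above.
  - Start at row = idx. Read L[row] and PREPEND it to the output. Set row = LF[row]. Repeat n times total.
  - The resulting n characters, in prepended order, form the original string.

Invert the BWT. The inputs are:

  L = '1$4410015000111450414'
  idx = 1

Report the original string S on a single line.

Answer: 00115101140044544011$

Derivation:
LF mapping: 7 0 14 15 8 1 2 9 19 3 4 5 10 11 12 16 20 6 17 13 18
Walk LF starting at row 1, prepending L[row]:
  step 1: row=1, L[1]='$', prepend. Next row=LF[1]=0
  step 2: row=0, L[0]='1', prepend. Next row=LF[0]=7
  step 3: row=7, L[7]='1', prepend. Next row=LF[7]=9
  step 4: row=9, L[9]='0', prepend. Next row=LF[9]=3
  step 5: row=3, L[3]='4', prepend. Next row=LF[3]=15
  step 6: row=15, L[15]='4', prepend. Next row=LF[15]=16
  step 7: row=16, L[16]='5', prepend. Next row=LF[16]=20
  step 8: row=20, L[20]='4', prepend. Next row=LF[20]=18
  step 9: row=18, L[18]='4', prepend. Next row=LF[18]=17
  step 10: row=17, L[17]='0', prepend. Next row=LF[17]=6
  step 11: row=6, L[6]='0', prepend. Next row=LF[6]=2
  step 12: row=2, L[2]='4', prepend. Next row=LF[2]=14
  step 13: row=14, L[14]='1', prepend. Next row=LF[14]=12
  step 14: row=12, L[12]='1', prepend. Next row=LF[12]=10
  step 15: row=10, L[10]='0', prepend. Next row=LF[10]=4
  step 16: row=4, L[4]='1', prepend. Next row=LF[4]=8
  step 17: row=8, L[8]='5', prepend. Next row=LF[8]=19
  step 18: row=19, L[19]='1', prepend. Next row=LF[19]=13
  step 19: row=13, L[13]='1', prepend. Next row=LF[13]=11
  step 20: row=11, L[11]='0', prepend. Next row=LF[11]=5
  step 21: row=5, L[5]='0', prepend. Next row=LF[5]=1
Reversed output: 00115101140044544011$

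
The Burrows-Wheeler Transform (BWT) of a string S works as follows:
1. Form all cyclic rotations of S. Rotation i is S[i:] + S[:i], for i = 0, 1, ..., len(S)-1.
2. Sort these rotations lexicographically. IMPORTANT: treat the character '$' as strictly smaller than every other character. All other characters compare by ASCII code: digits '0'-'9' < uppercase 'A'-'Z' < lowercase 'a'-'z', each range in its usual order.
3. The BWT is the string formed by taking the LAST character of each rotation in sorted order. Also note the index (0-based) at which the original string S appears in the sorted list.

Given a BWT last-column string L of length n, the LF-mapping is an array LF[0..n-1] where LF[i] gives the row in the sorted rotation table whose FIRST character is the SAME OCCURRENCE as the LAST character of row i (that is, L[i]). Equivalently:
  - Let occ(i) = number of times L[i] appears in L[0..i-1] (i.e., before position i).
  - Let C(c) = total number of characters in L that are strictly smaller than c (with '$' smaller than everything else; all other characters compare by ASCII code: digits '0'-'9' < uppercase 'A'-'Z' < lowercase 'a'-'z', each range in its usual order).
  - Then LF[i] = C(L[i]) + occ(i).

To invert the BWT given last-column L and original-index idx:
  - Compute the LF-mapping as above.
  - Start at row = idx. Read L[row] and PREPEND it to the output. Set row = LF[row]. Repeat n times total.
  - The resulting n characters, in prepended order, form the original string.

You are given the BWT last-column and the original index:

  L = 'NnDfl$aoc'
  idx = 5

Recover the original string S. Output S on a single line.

Answer: falconDN$

Derivation:
LF mapping: 2 7 1 5 6 0 3 8 4
Walk LF starting at row 5, prepending L[row]:
  step 1: row=5, L[5]='$', prepend. Next row=LF[5]=0
  step 2: row=0, L[0]='N', prepend. Next row=LF[0]=2
  step 3: row=2, L[2]='D', prepend. Next row=LF[2]=1
  step 4: row=1, L[1]='n', prepend. Next row=LF[1]=7
  step 5: row=7, L[7]='o', prepend. Next row=LF[7]=8
  step 6: row=8, L[8]='c', prepend. Next row=LF[8]=4
  step 7: row=4, L[4]='l', prepend. Next row=LF[4]=6
  step 8: row=6, L[6]='a', prepend. Next row=LF[6]=3
  step 9: row=3, L[3]='f', prepend. Next row=LF[3]=5
Reversed output: falconDN$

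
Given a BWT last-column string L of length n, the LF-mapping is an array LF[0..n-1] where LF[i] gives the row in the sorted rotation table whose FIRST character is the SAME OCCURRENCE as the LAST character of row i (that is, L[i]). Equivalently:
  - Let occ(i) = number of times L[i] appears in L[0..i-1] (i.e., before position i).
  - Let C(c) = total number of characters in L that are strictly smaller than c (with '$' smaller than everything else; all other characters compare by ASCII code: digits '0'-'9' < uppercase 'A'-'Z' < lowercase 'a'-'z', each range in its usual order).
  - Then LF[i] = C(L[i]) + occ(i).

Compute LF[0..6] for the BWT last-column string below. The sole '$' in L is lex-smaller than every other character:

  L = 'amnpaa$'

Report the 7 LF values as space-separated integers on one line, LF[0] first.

Answer: 1 4 5 6 2 3 0

Derivation:
Char counts: '$':1, 'a':3, 'm':1, 'n':1, 'p':1
C (first-col start): C('$')=0, C('a')=1, C('m')=4, C('n')=5, C('p')=6
L[0]='a': occ=0, LF[0]=C('a')+0=1+0=1
L[1]='m': occ=0, LF[1]=C('m')+0=4+0=4
L[2]='n': occ=0, LF[2]=C('n')+0=5+0=5
L[3]='p': occ=0, LF[3]=C('p')+0=6+0=6
L[4]='a': occ=1, LF[4]=C('a')+1=1+1=2
L[5]='a': occ=2, LF[5]=C('a')+2=1+2=3
L[6]='$': occ=0, LF[6]=C('$')+0=0+0=0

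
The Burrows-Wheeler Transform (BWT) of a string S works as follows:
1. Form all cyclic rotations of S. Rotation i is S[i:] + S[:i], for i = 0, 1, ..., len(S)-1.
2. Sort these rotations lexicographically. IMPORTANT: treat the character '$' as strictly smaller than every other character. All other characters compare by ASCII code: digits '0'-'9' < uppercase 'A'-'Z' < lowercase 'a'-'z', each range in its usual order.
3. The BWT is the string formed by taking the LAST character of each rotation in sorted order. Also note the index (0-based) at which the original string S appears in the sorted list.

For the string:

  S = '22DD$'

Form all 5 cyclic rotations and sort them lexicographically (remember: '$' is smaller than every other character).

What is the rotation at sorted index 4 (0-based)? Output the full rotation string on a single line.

All 5 rotations (rotation i = S[i:]+S[:i]):
  rot[0] = 22DD$
  rot[1] = 2DD$2
  rot[2] = DD$22
  rot[3] = D$22D
  rot[4] = $22DD
Sorted (with $ < everything):
  sorted[0] = $22DD
  sorted[1] = 22DD$
  sorted[2] = 2DD$2
  sorted[3] = D$22D
  sorted[4] = DD$22
sorted[4] = DD$22

Answer: DD$22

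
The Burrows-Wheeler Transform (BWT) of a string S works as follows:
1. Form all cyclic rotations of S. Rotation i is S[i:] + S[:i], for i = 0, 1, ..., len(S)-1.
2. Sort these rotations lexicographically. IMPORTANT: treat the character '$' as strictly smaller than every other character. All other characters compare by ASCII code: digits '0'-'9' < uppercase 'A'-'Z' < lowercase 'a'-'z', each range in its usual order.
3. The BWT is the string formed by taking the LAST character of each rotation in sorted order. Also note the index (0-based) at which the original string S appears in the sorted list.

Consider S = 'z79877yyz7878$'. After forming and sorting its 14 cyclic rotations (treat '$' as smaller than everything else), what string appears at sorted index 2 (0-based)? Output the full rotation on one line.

All 14 rotations (rotation i = S[i:]+S[:i]):
  rot[0] = z79877yyz7878$
  rot[1] = 79877yyz7878$z
  rot[2] = 9877yyz7878$z7
  rot[3] = 877yyz7878$z79
  rot[4] = 77yyz7878$z798
  rot[5] = 7yyz7878$z7987
  rot[6] = yyz7878$z79877
  rot[7] = yz7878$z79877y
  rot[8] = z7878$z79877yy
  rot[9] = 7878$z79877yyz
  rot[10] = 878$z79877yyz7
  rot[11] = 78$z79877yyz78
  rot[12] = 8$z79877yyz787
  rot[13] = $z79877yyz7878
Sorted (with $ < everything):
  sorted[0] = $z79877yyz7878
  sorted[1] = 77yyz7878$z798
  sorted[2] = 78$z79877yyz78
  sorted[3] = 7878$z79877yyz
  sorted[4] = 79877yyz7878$z
  sorted[5] = 7yyz7878$z7987
  sorted[6] = 8$z79877yyz787
  sorted[7] = 877yyz7878$z79
  sorted[8] = 878$z79877yyz7
  sorted[9] = 9877yyz7878$z7
  sorted[10] = yyz7878$z79877
  sorted[11] = yz7878$z79877y
  sorted[12] = z7878$z79877yy
  sorted[13] = z79877yyz7878$
sorted[2] = 78$z79877yyz78

Answer: 78$z79877yyz78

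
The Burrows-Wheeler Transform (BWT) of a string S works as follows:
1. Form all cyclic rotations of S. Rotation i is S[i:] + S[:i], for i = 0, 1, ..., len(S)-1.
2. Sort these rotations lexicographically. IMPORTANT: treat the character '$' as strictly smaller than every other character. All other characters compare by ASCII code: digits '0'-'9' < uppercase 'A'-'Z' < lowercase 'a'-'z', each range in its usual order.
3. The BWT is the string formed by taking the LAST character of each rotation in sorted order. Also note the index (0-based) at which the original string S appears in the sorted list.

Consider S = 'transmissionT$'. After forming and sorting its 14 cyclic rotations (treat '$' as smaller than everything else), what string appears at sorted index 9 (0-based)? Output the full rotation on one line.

All 14 rotations (rotation i = S[i:]+S[:i]):
  rot[0] = transmissionT$
  rot[1] = ransmissionT$t
  rot[2] = ansmissionT$tr
  rot[3] = nsmissionT$tra
  rot[4] = smissionT$tran
  rot[5] = missionT$trans
  rot[6] = issionT$transm
  rot[7] = ssionT$transmi
  rot[8] = sionT$transmis
  rot[9] = ionT$transmiss
  rot[10] = onT$transmissi
  rot[11] = nT$transmissio
  rot[12] = T$transmission
  rot[13] = $transmissionT
Sorted (with $ < everything):
  sorted[0] = $transmissionT
  sorted[1] = T$transmission
  sorted[2] = ansmissionT$tr
  sorted[3] = ionT$transmiss
  sorted[4] = issionT$transm
  sorted[5] = missionT$trans
  sorted[6] = nT$transmissio
  sorted[7] = nsmissionT$tra
  sorted[8] = onT$transmissi
  sorted[9] = ransmissionT$t
  sorted[10] = sionT$transmis
  sorted[11] = smissionT$tran
  sorted[12] = ssionT$transmi
  sorted[13] = transmissionT$
sorted[9] = ransmissionT$t

Answer: ransmissionT$t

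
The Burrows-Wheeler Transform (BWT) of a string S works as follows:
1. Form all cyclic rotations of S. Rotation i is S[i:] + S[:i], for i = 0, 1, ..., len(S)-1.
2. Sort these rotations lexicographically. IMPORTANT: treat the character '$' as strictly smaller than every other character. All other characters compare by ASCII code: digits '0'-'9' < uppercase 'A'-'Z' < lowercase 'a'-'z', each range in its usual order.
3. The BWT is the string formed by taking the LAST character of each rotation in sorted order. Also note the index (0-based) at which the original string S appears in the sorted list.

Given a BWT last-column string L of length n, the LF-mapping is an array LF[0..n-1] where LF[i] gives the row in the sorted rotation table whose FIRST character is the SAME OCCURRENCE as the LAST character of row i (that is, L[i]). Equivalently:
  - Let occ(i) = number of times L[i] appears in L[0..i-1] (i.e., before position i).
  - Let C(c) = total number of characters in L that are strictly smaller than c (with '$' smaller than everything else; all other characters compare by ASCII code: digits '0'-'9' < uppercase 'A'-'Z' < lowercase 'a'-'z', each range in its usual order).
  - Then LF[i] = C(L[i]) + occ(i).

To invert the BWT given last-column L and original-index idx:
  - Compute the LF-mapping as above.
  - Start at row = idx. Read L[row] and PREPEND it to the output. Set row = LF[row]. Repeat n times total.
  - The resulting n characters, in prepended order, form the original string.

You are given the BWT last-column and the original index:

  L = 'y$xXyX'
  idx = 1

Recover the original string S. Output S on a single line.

Answer: XxXyy$

Derivation:
LF mapping: 4 0 3 1 5 2
Walk LF starting at row 1, prepending L[row]:
  step 1: row=1, L[1]='$', prepend. Next row=LF[1]=0
  step 2: row=0, L[0]='y', prepend. Next row=LF[0]=4
  step 3: row=4, L[4]='y', prepend. Next row=LF[4]=5
  step 4: row=5, L[5]='X', prepend. Next row=LF[5]=2
  step 5: row=2, L[2]='x', prepend. Next row=LF[2]=3
  step 6: row=3, L[3]='X', prepend. Next row=LF[3]=1
Reversed output: XxXyy$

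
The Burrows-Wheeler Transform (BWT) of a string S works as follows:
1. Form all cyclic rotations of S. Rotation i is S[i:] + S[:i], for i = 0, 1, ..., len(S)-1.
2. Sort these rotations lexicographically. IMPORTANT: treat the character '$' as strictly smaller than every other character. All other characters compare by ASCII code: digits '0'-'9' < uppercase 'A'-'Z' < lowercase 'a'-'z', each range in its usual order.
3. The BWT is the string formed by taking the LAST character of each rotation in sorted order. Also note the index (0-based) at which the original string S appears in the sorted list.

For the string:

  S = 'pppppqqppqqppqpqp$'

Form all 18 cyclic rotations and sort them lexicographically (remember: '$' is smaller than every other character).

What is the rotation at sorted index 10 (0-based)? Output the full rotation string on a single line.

All 18 rotations (rotation i = S[i:]+S[:i]):
  rot[0] = pppppqqppqqppqpqp$
  rot[1] = ppppqqppqqppqpqp$p
  rot[2] = pppqqppqqppqpqp$pp
  rot[3] = ppqqppqqppqpqp$ppp
  rot[4] = pqqppqqppqpqp$pppp
  rot[5] = qqppqqppqpqp$ppppp
  rot[6] = qppqqppqpqp$pppppq
  rot[7] = ppqqppqpqp$pppppqq
  rot[8] = pqqppqpqp$pppppqqp
  rot[9] = qqppqpqp$pppppqqpp
  rot[10] = qppqpqp$pppppqqppq
  rot[11] = ppqpqp$pppppqqppqq
  rot[12] = pqpqp$pppppqqppqqp
  rot[13] = qpqp$pppppqqppqqpp
  rot[14] = pqp$pppppqqppqqppq
  rot[15] = qp$pppppqqppqqppqp
  rot[16] = p$pppppqqppqqppqpq
  rot[17] = $pppppqqppqqppqpqp
Sorted (with $ < everything):
  sorted[0] = $pppppqqppqqppqpqp
  sorted[1] = p$pppppqqppqqppqpq
  sorted[2] = pppppqqppqqppqpqp$
  sorted[3] = ppppqqppqqppqpqp$p
  sorted[4] = pppqqppqqppqpqp$pp
  sorted[5] = ppqpqp$pppppqqppqq
  sorted[6] = ppqqppqpqp$pppppqq
  sorted[7] = ppqqppqqppqpqp$ppp
  sorted[8] = pqp$pppppqqppqqppq
  sorted[9] = pqpqp$pppppqqppqqp
  sorted[10] = pqqppqpqp$pppppqqp
  sorted[11] = pqqppqqppqpqp$pppp
  sorted[12] = qp$pppppqqppqqppqp
  sorted[13] = qppqpqp$pppppqqppq
  sorted[14] = qppqqppqpqp$pppppq
  sorted[15] = qpqp$pppppqqppqqpp
  sorted[16] = qqppqpqp$pppppqqpp
  sorted[17] = qqppqqppqpqp$ppppp
sorted[10] = pqqppqpqp$pppppqqp

Answer: pqqppqpqp$pppppqqp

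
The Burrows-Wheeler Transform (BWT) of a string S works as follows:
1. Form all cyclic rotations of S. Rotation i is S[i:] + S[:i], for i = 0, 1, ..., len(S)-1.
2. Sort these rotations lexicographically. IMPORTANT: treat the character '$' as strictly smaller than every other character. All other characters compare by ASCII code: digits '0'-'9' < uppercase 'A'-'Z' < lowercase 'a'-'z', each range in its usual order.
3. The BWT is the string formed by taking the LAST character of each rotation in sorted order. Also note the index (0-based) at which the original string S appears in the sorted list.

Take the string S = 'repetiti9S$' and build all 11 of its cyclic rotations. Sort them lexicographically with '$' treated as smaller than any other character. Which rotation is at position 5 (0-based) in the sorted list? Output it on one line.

Answer: i9S$repetit

Derivation:
All 11 rotations (rotation i = S[i:]+S[:i]):
  rot[0] = repetiti9S$
  rot[1] = epetiti9S$r
  rot[2] = petiti9S$re
  rot[3] = etiti9S$rep
  rot[4] = titi9S$repe
  rot[5] = iti9S$repet
  rot[6] = ti9S$repeti
  rot[7] = i9S$repetit
  rot[8] = 9S$repetiti
  rot[9] = S$repetiti9
  rot[10] = $repetiti9S
Sorted (with $ < everything):
  sorted[0] = $repetiti9S
  sorted[1] = 9S$repetiti
  sorted[2] = S$repetiti9
  sorted[3] = epetiti9S$r
  sorted[4] = etiti9S$rep
  sorted[5] = i9S$repetit
  sorted[6] = iti9S$repet
  sorted[7] = petiti9S$re
  sorted[8] = repetiti9S$
  sorted[9] = ti9S$repeti
  sorted[10] = titi9S$repe
sorted[5] = i9S$repetit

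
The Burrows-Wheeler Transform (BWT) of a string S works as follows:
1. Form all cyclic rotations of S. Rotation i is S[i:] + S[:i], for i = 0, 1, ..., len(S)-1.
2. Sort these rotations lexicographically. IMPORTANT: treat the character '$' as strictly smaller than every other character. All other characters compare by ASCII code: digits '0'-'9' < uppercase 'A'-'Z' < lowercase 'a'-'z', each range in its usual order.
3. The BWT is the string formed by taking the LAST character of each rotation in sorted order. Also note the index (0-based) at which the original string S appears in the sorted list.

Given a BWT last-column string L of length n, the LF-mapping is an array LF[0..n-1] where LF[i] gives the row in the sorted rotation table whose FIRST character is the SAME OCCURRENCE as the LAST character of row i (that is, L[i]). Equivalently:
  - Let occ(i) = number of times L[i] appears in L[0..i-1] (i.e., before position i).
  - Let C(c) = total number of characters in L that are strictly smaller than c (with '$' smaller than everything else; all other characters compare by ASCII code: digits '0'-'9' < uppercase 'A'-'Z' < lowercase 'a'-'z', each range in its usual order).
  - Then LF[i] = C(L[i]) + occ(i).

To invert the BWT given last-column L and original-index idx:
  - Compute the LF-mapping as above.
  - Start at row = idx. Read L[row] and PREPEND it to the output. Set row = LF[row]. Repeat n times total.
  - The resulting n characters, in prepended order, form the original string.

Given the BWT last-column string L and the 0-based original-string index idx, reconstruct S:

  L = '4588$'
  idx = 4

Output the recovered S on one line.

LF mapping: 1 2 3 4 0
Walk LF starting at row 4, prepending L[row]:
  step 1: row=4, L[4]='$', prepend. Next row=LF[4]=0
  step 2: row=0, L[0]='4', prepend. Next row=LF[0]=1
  step 3: row=1, L[1]='5', prepend. Next row=LF[1]=2
  step 4: row=2, L[2]='8', prepend. Next row=LF[2]=3
  step 5: row=3, L[3]='8', prepend. Next row=LF[3]=4
Reversed output: 8854$

Answer: 8854$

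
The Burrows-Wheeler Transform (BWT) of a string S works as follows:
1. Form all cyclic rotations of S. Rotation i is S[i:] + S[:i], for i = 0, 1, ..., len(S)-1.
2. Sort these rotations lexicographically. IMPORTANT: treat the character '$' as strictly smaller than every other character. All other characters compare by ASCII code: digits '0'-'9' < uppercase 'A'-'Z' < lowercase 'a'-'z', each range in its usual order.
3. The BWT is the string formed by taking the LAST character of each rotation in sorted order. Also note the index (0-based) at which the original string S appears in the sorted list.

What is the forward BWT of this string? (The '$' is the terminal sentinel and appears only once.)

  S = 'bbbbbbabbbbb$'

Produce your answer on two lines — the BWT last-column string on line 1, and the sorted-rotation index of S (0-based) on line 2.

Answer: bbbbbbbbbbab$
12

Derivation:
All 13 rotations (rotation i = S[i:]+S[:i]):
  rot[0] = bbbbbbabbbbb$
  rot[1] = bbbbbabbbbb$b
  rot[2] = bbbbabbbbb$bb
  rot[3] = bbbabbbbb$bbb
  rot[4] = bbabbbbb$bbbb
  rot[5] = babbbbb$bbbbb
  rot[6] = abbbbb$bbbbbb
  rot[7] = bbbbb$bbbbbba
  rot[8] = bbbb$bbbbbbab
  rot[9] = bbb$bbbbbbabb
  rot[10] = bb$bbbbbbabbb
  rot[11] = b$bbbbbbabbbb
  rot[12] = $bbbbbbabbbbb
Sorted (with $ < everything):
  sorted[0] = $bbbbbbabbbbb  (last char: 'b')
  sorted[1] = abbbbb$bbbbbb  (last char: 'b')
  sorted[2] = b$bbbbbbabbbb  (last char: 'b')
  sorted[3] = babbbbb$bbbbb  (last char: 'b')
  sorted[4] = bb$bbbbbbabbb  (last char: 'b')
  sorted[5] = bbabbbbb$bbbb  (last char: 'b')
  sorted[6] = bbb$bbbbbbabb  (last char: 'b')
  sorted[7] = bbbabbbbb$bbb  (last char: 'b')
  sorted[8] = bbbb$bbbbbbab  (last char: 'b')
  sorted[9] = bbbbabbbbb$bb  (last char: 'b')
  sorted[10] = bbbbb$bbbbbba  (last char: 'a')
  sorted[11] = bbbbbabbbbb$b  (last char: 'b')
  sorted[12] = bbbbbbabbbbb$  (last char: '$')
Last column: bbbbbbbbbbab$
Original string S is at sorted index 12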